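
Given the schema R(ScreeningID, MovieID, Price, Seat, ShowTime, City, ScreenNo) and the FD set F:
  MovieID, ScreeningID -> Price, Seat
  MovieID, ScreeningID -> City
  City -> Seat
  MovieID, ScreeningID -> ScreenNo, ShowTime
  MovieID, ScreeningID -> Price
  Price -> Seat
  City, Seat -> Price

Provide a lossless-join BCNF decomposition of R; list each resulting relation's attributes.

Candidate key of the original relation: {MovieID, ScreeningID}.
{City, MovieID, Price, ScreenNo, ScreeningID, Seat, ShowTime}: {City} determines {City, Price, Seat} here but is not a superkey — split on City -> Price, Seat, giving {City, Price, Seat} and {City, MovieID, ScreenNo, ScreeningID, ShowTime}.
{City, Price, Seat}: {Price} determines {Price, Seat} here but is not a superkey — split on Price -> Seat, giving {Price, Seat} and {City, Price}.
{Price, Seat}: every determinant is a superkey — BCNF.
{City, Price}: every determinant is a superkey — BCNF.
{City, MovieID, ScreenNo, ScreeningID, ShowTime}: every determinant is a superkey — BCNF.

{City, MovieID, ScreenNo, ScreeningID, ShowTime}; {City, Price}; {Price, Seat}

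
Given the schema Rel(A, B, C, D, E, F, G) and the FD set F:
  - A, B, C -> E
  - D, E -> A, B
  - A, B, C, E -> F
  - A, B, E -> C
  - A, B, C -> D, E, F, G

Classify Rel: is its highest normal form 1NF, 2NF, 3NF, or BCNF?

BCNF

Candidate keys: {A, B, C}, {A, B, E}, {D, E}. Prime attributes: {A, B, C, D, E}.
The left-hand side of every FD is a superkey, so BCNF is satisfied.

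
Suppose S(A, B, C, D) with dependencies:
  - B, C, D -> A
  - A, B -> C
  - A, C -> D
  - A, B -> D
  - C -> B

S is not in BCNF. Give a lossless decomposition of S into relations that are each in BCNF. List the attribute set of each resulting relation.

{A, C, D}; {B, C}

Candidate keys of the original relation: {A, B}, {A, C}, {C, D}.
{A, B, C, D}: {C} determines {B, C} here but is not a superkey — split on C -> B, giving {B, C} and {A, C, D}.
{B, C} is in BCNF.
{A, C, D} is in BCNF.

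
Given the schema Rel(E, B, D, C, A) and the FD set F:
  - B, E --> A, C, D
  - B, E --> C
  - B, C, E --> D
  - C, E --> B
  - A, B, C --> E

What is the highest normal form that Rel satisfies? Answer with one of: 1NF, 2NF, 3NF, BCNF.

BCNF

Candidate keys: {A, B, C}, {B, E}, {C, E}. Prime attributes: {A, B, C, E}.
The left-hand side of every FD is a superkey, so BCNF is satisfied.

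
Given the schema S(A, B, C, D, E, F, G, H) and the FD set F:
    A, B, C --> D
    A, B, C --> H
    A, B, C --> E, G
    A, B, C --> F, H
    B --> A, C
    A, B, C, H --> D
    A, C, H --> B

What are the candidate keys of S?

{A, C, H}, {B}

{B}⁺ = {A, B, C, D, E, F, G, H} — all of the relation — so {B} is a candidate key.
{A, C, H}⁺ = {A, B, C, D, E, F, G, H} — all of the relation — so {A, C, H} is a candidate key.
Any other superkey properly contains one of these, so there are no further candidate keys.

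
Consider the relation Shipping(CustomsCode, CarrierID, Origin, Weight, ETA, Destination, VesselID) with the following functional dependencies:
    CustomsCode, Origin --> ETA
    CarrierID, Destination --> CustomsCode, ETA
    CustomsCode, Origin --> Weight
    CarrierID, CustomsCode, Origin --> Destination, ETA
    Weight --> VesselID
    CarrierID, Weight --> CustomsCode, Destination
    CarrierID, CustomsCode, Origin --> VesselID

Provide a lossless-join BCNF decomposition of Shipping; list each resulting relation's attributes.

{CarrierID, CustomsCode, Destination}; {CarrierID, Destination, Origin}; {CustomsCode, ETA, Origin, Weight}; {VesselID, Weight}

Candidate keys of the original relation: {CarrierID, CustomsCode, Origin}, {CarrierID, Destination, Origin}, {CarrierID, Origin, Weight}.
Within {CarrierID, CustomsCode, Destination, ETA, Origin, VesselID, Weight}: {CustomsCode, Origin}⁺ ∩ {CarrierID, CustomsCode, Destination, ETA, Origin, VesselID, Weight} = {CustomsCode, ETA, Origin, VesselID, Weight}, not the whole set, so CustomsCode, Origin --> ETA, VesselID, Weight violates BCNF; decompose into {CustomsCode, ETA, Origin, VesselID, Weight} and {CarrierID, CustomsCode, Destination, Origin}.
Within {CustomsCode, ETA, Origin, VesselID, Weight}: {Weight}⁺ ∩ {CustomsCode, ETA, Origin, VesselID, Weight} = {VesselID, Weight}, not the whole set, so Weight --> VesselID violates BCNF; decompose into {VesselID, Weight} and {CustomsCode, ETA, Origin, Weight}.
{VesselID, Weight} is in BCNF.
{CustomsCode, ETA, Origin, Weight} is in BCNF.
Within {CarrierID, CustomsCode, Destination, Origin}: {CarrierID, Destination}⁺ ∩ {CarrierID, CustomsCode, Destination, Origin} = {CarrierID, CustomsCode, Destination}, not the whole set, so CarrierID, Destination --> CustomsCode violates BCNF; decompose into {CarrierID, CustomsCode, Destination} and {CarrierID, Destination, Origin}.
{CarrierID, CustomsCode, Destination} is in BCNF.
{CarrierID, Destination, Origin} is in BCNF.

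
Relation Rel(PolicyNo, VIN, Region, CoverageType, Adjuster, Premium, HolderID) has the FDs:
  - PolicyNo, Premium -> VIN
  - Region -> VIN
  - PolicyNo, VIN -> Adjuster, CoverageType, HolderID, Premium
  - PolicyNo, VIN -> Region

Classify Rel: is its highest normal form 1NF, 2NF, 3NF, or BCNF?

Candidate keys: {PolicyNo, Premium}, {PolicyNo, Region}, {PolicyNo, VIN}. Prime attributes: {PolicyNo, Premium, Region, VIN}.
Region -> VIN breaks BCNF: {Region}⁺ = {Region, VIN}, so {Region} is not a superkey.
Its right-hand attributes {VIN} are all prime, as are those of every other non-superkey FD — the relation is in 3NF.

3NF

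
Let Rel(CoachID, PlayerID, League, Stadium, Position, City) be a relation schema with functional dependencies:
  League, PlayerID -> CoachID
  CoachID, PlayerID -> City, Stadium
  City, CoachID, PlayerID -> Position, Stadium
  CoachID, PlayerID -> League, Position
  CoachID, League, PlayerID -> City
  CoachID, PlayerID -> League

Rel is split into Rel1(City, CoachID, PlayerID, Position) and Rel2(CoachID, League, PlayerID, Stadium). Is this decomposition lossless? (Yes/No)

Rel1 ∩ Rel2 = {CoachID, PlayerID}; its closure under F is {City, CoachID, League, PlayerID, Position, Stadium}.
Rel1 is contained in that closure, so Rel1 ∩ Rel2 -> Rel1 holds and the join is lossless.

Yes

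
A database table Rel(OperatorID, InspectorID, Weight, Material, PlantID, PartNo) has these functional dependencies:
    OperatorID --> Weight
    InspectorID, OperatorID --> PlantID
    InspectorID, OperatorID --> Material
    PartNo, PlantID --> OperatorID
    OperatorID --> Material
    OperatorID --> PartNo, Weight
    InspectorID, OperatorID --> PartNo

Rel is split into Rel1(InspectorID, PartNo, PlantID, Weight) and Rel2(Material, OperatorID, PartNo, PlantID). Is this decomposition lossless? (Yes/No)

The shared attributes are {PartNo, PlantID} and {PartNo, PlantID}⁺ = {Material, OperatorID, PartNo, PlantID, Weight}.
This includes all of Rel2, so the common attributes are a superkey of Rel2 — the join is lossless.

Yes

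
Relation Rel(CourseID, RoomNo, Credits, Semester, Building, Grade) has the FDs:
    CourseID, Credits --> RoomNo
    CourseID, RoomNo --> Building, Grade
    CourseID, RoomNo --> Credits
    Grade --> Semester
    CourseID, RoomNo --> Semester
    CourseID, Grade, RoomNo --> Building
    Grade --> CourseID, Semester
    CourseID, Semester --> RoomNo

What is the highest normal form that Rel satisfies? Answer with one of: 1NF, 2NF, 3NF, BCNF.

Candidate keys: {CourseID, Credits}, {CourseID, RoomNo}, {CourseID, Semester}, {Grade}. Prime attributes: {CourseID, Credits, Grade, RoomNo, Semester}.
Every FD has a superkey on the left, so the relation is in BCNF.

BCNF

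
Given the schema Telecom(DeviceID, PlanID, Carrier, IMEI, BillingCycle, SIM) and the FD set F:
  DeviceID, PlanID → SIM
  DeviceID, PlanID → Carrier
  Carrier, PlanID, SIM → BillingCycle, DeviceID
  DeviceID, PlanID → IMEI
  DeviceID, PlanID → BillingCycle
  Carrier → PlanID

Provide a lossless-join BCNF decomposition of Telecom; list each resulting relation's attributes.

Candidate keys of the original relation: {Carrier, DeviceID}, {Carrier, SIM}, {DeviceID, PlanID}.
In {BillingCycle, Carrier, DeviceID, IMEI, PlanID, SIM}, {Carrier} is not a superkey ({Carrier}⁺ restricted to this set is {Carrier, PlanID}), so split on Carrier → PlanID into {Carrier, PlanID} and {BillingCycle, Carrier, DeviceID, IMEI, SIM}.
{Carrier, PlanID} is in BCNF.
{BillingCycle, Carrier, DeviceID, IMEI, SIM} is in BCNF.

{BillingCycle, Carrier, DeviceID, IMEI, SIM}; {Carrier, PlanID}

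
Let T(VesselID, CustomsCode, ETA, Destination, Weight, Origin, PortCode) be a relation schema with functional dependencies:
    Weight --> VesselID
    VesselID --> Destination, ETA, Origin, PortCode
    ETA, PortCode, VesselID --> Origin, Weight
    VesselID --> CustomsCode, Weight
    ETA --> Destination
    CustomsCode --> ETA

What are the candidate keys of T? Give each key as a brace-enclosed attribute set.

{VesselID}, {Weight}

{VesselID} is a candidate key since {VesselID}⁺ = {CustomsCode, Destination, ETA, Origin, PortCode, VesselID, Weight} covers every attribute.
{Weight} is a candidate key since {Weight}⁺ = {CustomsCode, Destination, ETA, Origin, PortCode, VesselID, Weight} covers every attribute.
These are minimal and exhaustive — every other superkey contains one of them.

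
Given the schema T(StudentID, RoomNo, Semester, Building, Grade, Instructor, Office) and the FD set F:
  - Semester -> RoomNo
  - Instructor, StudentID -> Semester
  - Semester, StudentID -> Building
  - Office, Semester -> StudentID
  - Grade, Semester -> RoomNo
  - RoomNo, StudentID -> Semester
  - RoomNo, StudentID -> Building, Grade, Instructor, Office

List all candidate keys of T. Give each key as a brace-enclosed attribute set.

{Instructor, StudentID}, {Office, Semester}, {RoomNo, StudentID}, {Semester, StudentID}

{Instructor, StudentID}⁺ = {Building, Grade, Instructor, Office, RoomNo, Semester, StudentID} — all of the relation — so {Instructor, StudentID} is a candidate key.
{Office, Semester}⁺ = {Building, Grade, Instructor, Office, RoomNo, Semester, StudentID} — all of the relation — so {Office, Semester} is a candidate key.
{RoomNo, StudentID}⁺ = {Building, Grade, Instructor, Office, RoomNo, Semester, StudentID} — all of the relation — so {RoomNo, StudentID} is a candidate key.
{Semester, StudentID}⁺ = {Building, Grade, Instructor, Office, RoomNo, Semester, StudentID} — all of the relation — so {Semester, StudentID} is a candidate key.
No proper subset of any of these is a key, and no other minimal superkey exists.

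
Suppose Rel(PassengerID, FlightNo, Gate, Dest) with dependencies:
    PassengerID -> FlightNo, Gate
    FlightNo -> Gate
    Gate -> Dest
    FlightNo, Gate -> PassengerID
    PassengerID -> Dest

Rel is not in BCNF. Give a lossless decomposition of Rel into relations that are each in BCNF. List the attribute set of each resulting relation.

Candidate keys of the original relation: {FlightNo}, {PassengerID}.
Within {Dest, FlightNo, Gate, PassengerID}: {Gate}⁺ ∩ {Dest, FlightNo, Gate, PassengerID} = {Dest, Gate}, not the whole set, so Gate -> Dest violates BCNF; decompose into {Dest, Gate} and {FlightNo, Gate, PassengerID}.
{Dest, Gate} has no BCNF violation.
{FlightNo, Gate, PassengerID} has no BCNF violation.

{Dest, Gate}; {FlightNo, Gate, PassengerID}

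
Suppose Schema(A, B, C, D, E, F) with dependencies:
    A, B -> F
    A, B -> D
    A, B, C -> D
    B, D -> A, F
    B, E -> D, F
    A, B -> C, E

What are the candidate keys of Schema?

{A, B}, {B, D}, {B, E}

{B} never appears on the right of any FD, so every key must include it.
Closure of {A, B} is {A, B, C, D, E, F}, the whole schema; {A, B} is a candidate key.
Closure of {B, D} is {A, B, C, D, E, F}, the whole schema; {B, D} is a candidate key.
Closure of {B, E} is {A, B, C, D, E, F}, the whole schema; {B, E} is a candidate key.
Any other superkey properly contains one of these, so there are no further candidate keys.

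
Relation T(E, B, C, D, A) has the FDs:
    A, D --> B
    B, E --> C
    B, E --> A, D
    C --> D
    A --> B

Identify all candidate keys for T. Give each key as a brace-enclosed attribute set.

Attributes never on any right-hand side: {E} — every candidate key must contain it.
Closure of {A, E} is {A, B, C, D, E}, the whole schema; {A, E} is a candidate key.
Closure of {B, E} is {A, B, C, D, E}, the whole schema; {B, E} is a candidate key.
These are minimal and exhaustive — every other superkey contains one of them.

{A, E}, {B, E}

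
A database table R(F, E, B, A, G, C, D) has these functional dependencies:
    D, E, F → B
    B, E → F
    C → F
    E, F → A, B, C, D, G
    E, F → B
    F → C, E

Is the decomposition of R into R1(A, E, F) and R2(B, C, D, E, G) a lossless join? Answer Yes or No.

No

The shared attributes are {E} and {E}⁺ = {E}.
R1 ⊄ {E} and R2 ⊄ {E}, so the split is lossy.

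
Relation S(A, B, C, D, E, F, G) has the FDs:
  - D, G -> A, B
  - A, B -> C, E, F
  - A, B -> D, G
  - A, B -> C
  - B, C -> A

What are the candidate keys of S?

{A, B}⁺ = {A, B, C, D, E, F, G}, which is every attribute, so {A, B} is a candidate key.
{B, C}⁺ = {A, B, C, D, E, F, G}, which is every attribute, so {B, C} is a candidate key.
{D, G}⁺ = {A, B, C, D, E, F, G}, which is every attribute, so {D, G} is a candidate key.
These are minimal and exhaustive — every other superkey contains one of them.

{A, B}, {B, C}, {D, G}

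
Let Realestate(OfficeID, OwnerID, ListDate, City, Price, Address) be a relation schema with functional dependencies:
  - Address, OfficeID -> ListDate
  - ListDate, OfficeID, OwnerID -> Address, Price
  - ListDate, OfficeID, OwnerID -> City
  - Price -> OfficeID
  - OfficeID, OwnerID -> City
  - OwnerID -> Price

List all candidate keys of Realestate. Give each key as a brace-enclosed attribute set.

{Address, OwnerID}, {ListDate, OwnerID}

Attributes never on any right-hand side: {OwnerID} — every candidate key must contain it.
{Address, OwnerID} is a candidate key since {Address, OwnerID}⁺ = {Address, City, ListDate, OfficeID, OwnerID, Price} covers every attribute.
{ListDate, OwnerID} is a candidate key since {ListDate, OwnerID}⁺ = {Address, City, ListDate, OfficeID, OwnerID, Price} covers every attribute.
No proper subset of any of these is a key, and no other minimal superkey exists.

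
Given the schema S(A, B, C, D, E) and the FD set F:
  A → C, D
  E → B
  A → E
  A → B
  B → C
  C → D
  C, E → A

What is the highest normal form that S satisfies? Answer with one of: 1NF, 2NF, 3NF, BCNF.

Candidate keys: {A}, {E}. Prime attributes: {A, E}.
B → C: {B}⁺ = {B, C, D}, which is not all of the attributes, so the left side is not a superkey — BCNF is violated.
B → C determines the non-prime attribute {C} from a non-superkey — 3NF is violated.
With only single-attribute keys there can be no partial dependency, so 2NF holds.

2NF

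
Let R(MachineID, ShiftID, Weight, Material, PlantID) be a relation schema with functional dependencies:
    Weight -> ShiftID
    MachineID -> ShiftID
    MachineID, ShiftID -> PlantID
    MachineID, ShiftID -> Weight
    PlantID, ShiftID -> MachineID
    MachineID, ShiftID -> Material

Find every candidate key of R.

{MachineID}, {PlantID, ShiftID}, {PlantID, Weight}

Closure of {MachineID} is {MachineID, Material, PlantID, ShiftID, Weight}, the whole schema; {MachineID} is a candidate key.
Closure of {PlantID, ShiftID} is {MachineID, Material, PlantID, ShiftID, Weight}, the whole schema; {PlantID, ShiftID} is a candidate key.
Closure of {PlantID, Weight} is {MachineID, Material, PlantID, ShiftID, Weight}, the whole schema; {PlantID, Weight} is a candidate key.
Any other superkey properly contains one of these, so there are no further candidate keys.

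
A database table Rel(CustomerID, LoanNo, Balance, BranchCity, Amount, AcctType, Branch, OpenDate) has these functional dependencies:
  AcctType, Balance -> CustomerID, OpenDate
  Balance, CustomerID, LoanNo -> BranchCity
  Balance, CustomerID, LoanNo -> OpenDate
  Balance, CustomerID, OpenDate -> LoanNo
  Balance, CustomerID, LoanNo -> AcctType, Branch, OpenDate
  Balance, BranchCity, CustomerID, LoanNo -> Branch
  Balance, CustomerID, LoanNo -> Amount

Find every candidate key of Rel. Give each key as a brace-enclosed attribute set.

No FD produces {Balance}, so it must be in every candidate key.
{AcctType, Balance} is a candidate key since {AcctType, Balance}⁺ = {AcctType, Amount, Balance, Branch, BranchCity, CustomerID, LoanNo, OpenDate} covers every attribute.
{Balance, CustomerID, LoanNo} is a candidate key since {Balance, CustomerID, LoanNo}⁺ = {AcctType, Amount, Balance, Branch, BranchCity, CustomerID, LoanNo, OpenDate} covers every attribute.
{Balance, CustomerID, OpenDate} is a candidate key since {Balance, CustomerID, OpenDate}⁺ = {AcctType, Amount, Balance, Branch, BranchCity, CustomerID, LoanNo, OpenDate} covers every attribute.
No proper subset of any of these is a key, and no other minimal superkey exists.

{AcctType, Balance}, {Balance, CustomerID, LoanNo}, {Balance, CustomerID, OpenDate}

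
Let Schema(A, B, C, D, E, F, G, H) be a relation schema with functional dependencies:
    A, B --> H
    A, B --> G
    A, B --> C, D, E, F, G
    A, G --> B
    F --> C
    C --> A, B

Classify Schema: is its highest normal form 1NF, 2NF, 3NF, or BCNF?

BCNF

Candidate keys: {A, B}, {A, G}, {C}, {F}. Prime attributes: {A, B, C, F, G}.
Each dependency's left side is a superkey — BCNF holds.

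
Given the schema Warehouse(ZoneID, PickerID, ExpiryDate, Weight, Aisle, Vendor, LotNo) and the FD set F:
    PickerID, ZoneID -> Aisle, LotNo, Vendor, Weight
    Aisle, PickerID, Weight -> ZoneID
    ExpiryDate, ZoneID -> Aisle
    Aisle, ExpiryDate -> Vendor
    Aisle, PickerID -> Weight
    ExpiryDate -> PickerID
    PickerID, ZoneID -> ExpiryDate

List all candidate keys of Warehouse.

{Aisle, ExpiryDate}⁺ = {Aisle, ExpiryDate, LotNo, PickerID, Vendor, Weight, ZoneID} — all of the relation — so {Aisle, ExpiryDate} is a candidate key.
{Aisle, PickerID}⁺ = {Aisle, ExpiryDate, LotNo, PickerID, Vendor, Weight, ZoneID} — all of the relation — so {Aisle, PickerID} is a candidate key.
{ExpiryDate, ZoneID}⁺ = {Aisle, ExpiryDate, LotNo, PickerID, Vendor, Weight, ZoneID} — all of the relation — so {ExpiryDate, ZoneID} is a candidate key.
{PickerID, ZoneID}⁺ = {Aisle, ExpiryDate, LotNo, PickerID, Vendor, Weight, ZoneID} — all of the relation — so {PickerID, ZoneID} is a candidate key.
No proper subset of any of these is a key, and no other minimal superkey exists.

{Aisle, ExpiryDate}, {Aisle, PickerID}, {ExpiryDate, ZoneID}, {PickerID, ZoneID}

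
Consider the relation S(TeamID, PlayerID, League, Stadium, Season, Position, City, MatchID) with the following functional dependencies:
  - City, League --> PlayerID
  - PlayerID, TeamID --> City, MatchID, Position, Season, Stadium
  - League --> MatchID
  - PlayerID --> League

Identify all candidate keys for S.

Attributes never on any right-hand side: {TeamID} — every candidate key must contain it.
Closure of {PlayerID, TeamID} is {City, League, MatchID, PlayerID, Position, Season, Stadium, TeamID}, the whole schema; {PlayerID, TeamID} is a candidate key.
Closure of {City, League, TeamID} is {City, League, MatchID, PlayerID, Position, Season, Stadium, TeamID}, the whole schema; {City, League, TeamID} is a candidate key.
Any other superkey properly contains one of these, so there are no further candidate keys.

{City, League, TeamID}, {PlayerID, TeamID}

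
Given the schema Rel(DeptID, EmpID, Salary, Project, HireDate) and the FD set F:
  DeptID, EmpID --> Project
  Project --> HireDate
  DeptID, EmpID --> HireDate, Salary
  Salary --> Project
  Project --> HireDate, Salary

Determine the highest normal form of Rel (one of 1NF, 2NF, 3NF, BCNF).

Candidate key: {DeptID, EmpID}. Prime attributes: {DeptID, EmpID}.
For Project --> HireDate we have {Project}⁺ = {HireDate, Project, Salary}; {Project} is not a superkey, so BCNF fails.
Project --> HireDate determines the non-prime attribute {HireDate} from a non-superkey — 3NF is violated.
No non-prime attribute depends on a proper subset of any candidate key, so 2NF holds.

2NF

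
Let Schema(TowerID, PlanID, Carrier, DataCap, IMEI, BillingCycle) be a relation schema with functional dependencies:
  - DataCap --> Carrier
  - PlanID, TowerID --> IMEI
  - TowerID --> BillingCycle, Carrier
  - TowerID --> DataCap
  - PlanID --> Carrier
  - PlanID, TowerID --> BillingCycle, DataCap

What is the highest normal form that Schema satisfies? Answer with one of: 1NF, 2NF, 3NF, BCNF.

Candidate key: {PlanID, TowerID}. Prime attributes: {PlanID, TowerID}.
For DataCap --> Carrier we have {DataCap}⁺ = {Carrier, DataCap}; {DataCap} is not a superkey, so BCNF fails.
DataCap --> Carrier has non-prime {Carrier} on the right and a non-superkey on the left, so 3NF fails.
The proper key subset {PlanID} of {PlanID, TowerID} determines non-prime {Carrier}, so the relation is not even in 2NF.

1NF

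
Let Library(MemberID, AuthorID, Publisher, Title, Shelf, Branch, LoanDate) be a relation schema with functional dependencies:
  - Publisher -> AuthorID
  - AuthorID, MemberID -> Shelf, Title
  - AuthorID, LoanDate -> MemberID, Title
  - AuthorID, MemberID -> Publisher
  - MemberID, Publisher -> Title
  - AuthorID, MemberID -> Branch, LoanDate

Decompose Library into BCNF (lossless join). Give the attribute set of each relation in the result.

Candidate keys of the original relation: {AuthorID, LoanDate}, {AuthorID, MemberID}, {LoanDate, Publisher}, {MemberID, Publisher}.
{AuthorID, Branch, LoanDate, MemberID, Publisher, Shelf, Title}: {Publisher} determines {AuthorID, Publisher} here but is not a superkey — split on Publisher -> AuthorID, giving {AuthorID, Publisher} and {Branch, LoanDate, MemberID, Publisher, Shelf, Title}.
{AuthorID, Publisher}: every determinant is a superkey — BCNF.
{Branch, LoanDate, MemberID, Publisher, Shelf, Title}: every determinant is a superkey — BCNF.

{AuthorID, Publisher}; {Branch, LoanDate, MemberID, Publisher, Shelf, Title}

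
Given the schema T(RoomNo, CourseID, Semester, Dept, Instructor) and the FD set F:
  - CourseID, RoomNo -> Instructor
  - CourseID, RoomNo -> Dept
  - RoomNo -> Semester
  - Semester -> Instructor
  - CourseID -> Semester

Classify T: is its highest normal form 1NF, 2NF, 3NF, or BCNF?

1NF

Candidate key: {CourseID, RoomNo}. Prime attributes: {CourseID, RoomNo}.
RoomNo -> Semester breaks BCNF: {RoomNo}⁺ = {Instructor, RoomNo, Semester}, so {RoomNo} is not a superkey.
RoomNo -> Semester determines the non-prime attribute {Semester} from a non-superkey — 3NF is violated.
Since {CourseID} ⊂ {CourseID, RoomNo} and {CourseID}⁺ ⊇ {Instructor, Semester} with {Instructor, Semester} non-prime, there is a partial dependency; 2NF fails.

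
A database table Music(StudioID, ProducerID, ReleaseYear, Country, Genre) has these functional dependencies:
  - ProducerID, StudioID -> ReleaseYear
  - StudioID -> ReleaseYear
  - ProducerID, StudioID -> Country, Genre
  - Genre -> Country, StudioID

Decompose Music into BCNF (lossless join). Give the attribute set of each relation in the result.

Candidate keys of the original relation: {Genre, ProducerID}, {ProducerID, StudioID}.
Within {Country, Genre, ProducerID, ReleaseYear, StudioID}: {StudioID}⁺ ∩ {Country, Genre, ProducerID, ReleaseYear, StudioID} = {ReleaseYear, StudioID}, not the whole set, so StudioID -> ReleaseYear violates BCNF; decompose into {ReleaseYear, StudioID} and {Country, Genre, ProducerID, StudioID}.
{ReleaseYear, StudioID} has no BCNF violation.
Within {Country, Genre, ProducerID, StudioID}: {Genre}⁺ ∩ {Country, Genre, ProducerID, StudioID} = {Country, Genre, StudioID}, not the whole set, so Genre -> Country, StudioID violates BCNF; decompose into {Country, Genre, StudioID} and {Genre, ProducerID}.
{Country, Genre, StudioID} has no BCNF violation.
{Genre, ProducerID} has no BCNF violation.

{Country, Genre, StudioID}; {Genre, ProducerID}; {ReleaseYear, StudioID}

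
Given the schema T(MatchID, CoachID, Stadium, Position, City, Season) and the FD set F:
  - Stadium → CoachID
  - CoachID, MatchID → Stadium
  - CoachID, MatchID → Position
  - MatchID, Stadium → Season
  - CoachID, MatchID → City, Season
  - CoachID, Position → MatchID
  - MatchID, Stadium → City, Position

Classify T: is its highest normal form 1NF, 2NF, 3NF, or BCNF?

Candidate keys: {CoachID, MatchID}, {CoachID, Position}, {MatchID, Stadium}, {Position, Stadium}. Prime attributes: {CoachID, MatchID, Position, Stadium}.
For Stadium → CoachID we have {Stadium}⁺ = {CoachID, Stadium}; {Stadium} is not a superkey, so BCNF fails.
Since {CoachID} ⊆ prime attributes and every other non-superkey FD also has a prime right side, the schema is in 3NF.

3NF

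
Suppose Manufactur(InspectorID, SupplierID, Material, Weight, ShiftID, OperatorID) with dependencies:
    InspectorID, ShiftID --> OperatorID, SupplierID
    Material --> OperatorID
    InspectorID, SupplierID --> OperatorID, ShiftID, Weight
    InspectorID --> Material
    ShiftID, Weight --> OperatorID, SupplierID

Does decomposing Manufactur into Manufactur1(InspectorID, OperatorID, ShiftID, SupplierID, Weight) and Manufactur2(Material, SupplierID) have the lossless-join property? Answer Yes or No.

The shared attributes are {SupplierID} and {SupplierID}⁺ = {SupplierID}.
The closure covers neither Manufactur1 nor Manufactur2 entirely; the join is not lossless.

No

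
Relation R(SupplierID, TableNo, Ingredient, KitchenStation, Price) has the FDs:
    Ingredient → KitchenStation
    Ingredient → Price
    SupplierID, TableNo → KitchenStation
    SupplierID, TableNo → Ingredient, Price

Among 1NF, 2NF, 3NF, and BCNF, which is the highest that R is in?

2NF

Candidate key: {SupplierID, TableNo}. Prime attributes: {SupplierID, TableNo}.
Ingredient → KitchenStation breaks BCNF: {Ingredient}⁺ = {Ingredient, KitchenStation, Price}, so {Ingredient} is not a superkey.
Ingredient → KitchenStation has non-prime {KitchenStation} on the right and a non-superkey on the left, so 3NF fails.
No proper subset of a key has a non-prime attribute in its closure, so there is no partial dependency; 2NF holds.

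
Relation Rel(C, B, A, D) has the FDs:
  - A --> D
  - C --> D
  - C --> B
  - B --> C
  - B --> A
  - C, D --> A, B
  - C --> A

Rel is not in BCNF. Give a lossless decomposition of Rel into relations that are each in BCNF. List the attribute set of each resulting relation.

{A, B, C}; {A, D}

Candidate keys of the original relation: {B}, {C}.
{A, B, C, D}: {A} determines {A, D} here but is not a superkey — split on A --> D, giving {A, D} and {A, B, C}.
{A, D}: every determinant is a superkey — BCNF.
{A, B, C}: every determinant is a superkey — BCNF.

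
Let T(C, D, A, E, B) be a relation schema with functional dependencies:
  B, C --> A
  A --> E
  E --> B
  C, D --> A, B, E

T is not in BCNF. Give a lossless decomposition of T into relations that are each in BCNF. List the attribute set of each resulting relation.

Candidate key of the original relation: {C, D}.
Within {A, B, C, D, E}: {B, C}⁺ ∩ {A, B, C, D, E} = {A, B, C, E}, not the whole set, so B, C --> A, E violates BCNF; decompose into {A, B, C, E} and {B, C, D}.
Within {A, B, C, E}: {A}⁺ ∩ {A, B, C, E} = {A, B, E}, not the whole set, so A --> B, E violates BCNF; decompose into {A, B, E} and {A, C}.
Within {A, B, E}: {E}⁺ ∩ {A, B, E} = {B, E}, not the whole set, so E --> B violates BCNF; decompose into {B, E} and {A, E}.
{B, E} has no BCNF violation.
{A, E} has no BCNF violation.
{A, C} has no BCNF violation.
{B, C, D} has no BCNF violation.

{A, C}; {A, E}; {B, C, D}; {B, E}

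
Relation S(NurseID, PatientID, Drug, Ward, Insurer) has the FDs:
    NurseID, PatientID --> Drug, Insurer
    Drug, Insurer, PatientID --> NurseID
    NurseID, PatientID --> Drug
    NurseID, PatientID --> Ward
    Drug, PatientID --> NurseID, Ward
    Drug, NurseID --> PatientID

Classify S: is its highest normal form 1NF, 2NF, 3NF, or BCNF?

Candidate keys: {Drug, NurseID}, {Drug, PatientID}, {NurseID, PatientID}. Prime attributes: {Drug, NurseID, PatientID}.
The left-hand side of every FD is a superkey, so BCNF is satisfied.

BCNF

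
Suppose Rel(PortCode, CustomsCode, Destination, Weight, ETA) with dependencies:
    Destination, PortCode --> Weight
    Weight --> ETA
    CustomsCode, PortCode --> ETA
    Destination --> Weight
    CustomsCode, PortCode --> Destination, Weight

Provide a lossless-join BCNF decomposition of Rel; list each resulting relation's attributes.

Candidate key of the original relation: {CustomsCode, PortCode}.
In {CustomsCode, Destination, ETA, PortCode, Weight}, {Destination, PortCode} is not a superkey ({Destination, PortCode}⁺ restricted to this set is {Destination, ETA, PortCode, Weight}), so split on Destination, PortCode --> ETA, Weight into {Destination, ETA, PortCode, Weight} and {CustomsCode, Destination, PortCode}.
In {Destination, ETA, PortCode, Weight}, {Weight} is not a superkey ({Weight}⁺ restricted to this set is {ETA, Weight}), so split on Weight --> ETA into {ETA, Weight} and {Destination, PortCode, Weight}.
{ETA, Weight} has no BCNF violation.
In {Destination, PortCode, Weight}, {Destination} is not a superkey ({Destination}⁺ restricted to this set is {Destination, Weight}), so split on Destination --> Weight into {Destination, Weight} and {Destination, PortCode}.
{Destination, Weight} has no BCNF violation.
{Destination, PortCode} has no BCNF violation.
{CustomsCode, Destination, PortCode} has no BCNF violation.

{CustomsCode, Destination, PortCode}; {Destination, Weight}; {ETA, Weight}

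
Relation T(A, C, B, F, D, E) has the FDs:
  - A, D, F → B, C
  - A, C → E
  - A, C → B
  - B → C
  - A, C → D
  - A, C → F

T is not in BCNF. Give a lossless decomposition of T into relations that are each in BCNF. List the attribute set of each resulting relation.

{A, B, D, E, F}; {B, C}

Candidate keys of the original relation: {A, B}, {A, C}, {A, D, F}.
In {A, B, C, D, E, F}, {B} is not a superkey ({B}⁺ restricted to this set is {B, C}), so split on B → C into {B, C} and {A, B, D, E, F}.
{B, C} is in BCNF.
{A, B, D, E, F} is in BCNF.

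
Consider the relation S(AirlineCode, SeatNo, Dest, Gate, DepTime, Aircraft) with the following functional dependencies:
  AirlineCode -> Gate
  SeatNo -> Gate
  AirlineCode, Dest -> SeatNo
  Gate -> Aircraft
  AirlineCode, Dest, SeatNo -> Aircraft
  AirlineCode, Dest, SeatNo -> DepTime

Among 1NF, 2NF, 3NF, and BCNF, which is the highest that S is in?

Candidate key: {AirlineCode, Dest}. Prime attributes: {AirlineCode, Dest}.
AirlineCode -> Gate: {AirlineCode}⁺ = {Aircraft, AirlineCode, Gate}, which is not all of the attributes, so the left side is not a superkey — BCNF is violated.
AirlineCode -> Gate determines the non-prime attribute {Gate} from a non-superkey — 3NF is violated.
{AirlineCode} is a proper subset of the key {AirlineCode, Dest}, and {AirlineCode}⁺ contains the non-prime attributes {Aircraft, Gate} — a partial dependency, so 2NF is violated.

1NF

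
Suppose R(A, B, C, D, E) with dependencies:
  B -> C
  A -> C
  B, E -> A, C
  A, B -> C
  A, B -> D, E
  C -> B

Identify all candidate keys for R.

{A}, {B, E}, {C, E}

{A} is a candidate key since {A}⁺ = {A, B, C, D, E} covers every attribute.
{B, E} is a candidate key since {B, E}⁺ = {A, B, C, D, E} covers every attribute.
{C, E} is a candidate key since {C, E}⁺ = {A, B, C, D, E} covers every attribute.
Any other superkey properly contains one of these, so there are no further candidate keys.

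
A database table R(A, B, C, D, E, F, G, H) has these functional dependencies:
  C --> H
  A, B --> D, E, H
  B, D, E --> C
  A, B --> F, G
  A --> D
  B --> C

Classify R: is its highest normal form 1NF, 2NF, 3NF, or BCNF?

1NF

Candidate key: {A, B}. Prime attributes: {A, B}.
C --> H breaks BCNF: {C}⁺ = {C, H}, so {C} is not a superkey.
C --> H determines the non-prime attribute {H} from a non-superkey — 3NF is violated.
Since {A} ⊂ {A, B} and {A}⁺ ⊇ {D} with {D} non-prime, there is a partial dependency; 2NF fails.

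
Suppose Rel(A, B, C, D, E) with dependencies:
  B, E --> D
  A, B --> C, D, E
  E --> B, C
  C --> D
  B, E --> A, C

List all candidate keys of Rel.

{A, B}, {E}

Closure of {E} is {A, B, C, D, E}, the whole schema; {E} is a candidate key.
Closure of {A, B} is {A, B, C, D, E}, the whole schema; {A, B} is a candidate key.
No proper subset of any of these is a key, and no other minimal superkey exists.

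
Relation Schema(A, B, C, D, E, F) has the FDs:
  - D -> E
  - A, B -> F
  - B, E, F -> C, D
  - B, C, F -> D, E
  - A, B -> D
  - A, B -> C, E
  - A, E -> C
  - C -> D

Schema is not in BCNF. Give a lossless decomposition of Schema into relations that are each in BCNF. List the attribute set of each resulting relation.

Candidate key of the original relation: {A, B}.
In {A, B, C, D, E, F}, {D} is not a superkey ({D}⁺ restricted to this set is {D, E}), so split on D -> E into {D, E} and {A, B, C, D, F}.
{D, E} is in BCNF.
In {A, B, C, D, F}, {B, C, F} is not a superkey ({B, C, F}⁺ restricted to this set is {B, C, D, F}), so split on B, C, F -> D into {B, C, D, F} and {A, B, C, F}.
In {B, C, D, F}, {C} is not a superkey ({C}⁺ restricted to this set is {C, D}), so split on C -> D into {C, D} and {B, C, F}.
{C, D} is in BCNF.
{B, C, F} is in BCNF.
{A, B, C, F} is in BCNF.

{A, B, C, F}; {C, D}; {D, E}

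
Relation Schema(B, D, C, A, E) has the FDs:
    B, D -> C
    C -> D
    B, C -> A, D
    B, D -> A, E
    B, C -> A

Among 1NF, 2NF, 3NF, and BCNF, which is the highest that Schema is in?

Candidate keys: {B, C}, {B, D}. Prime attributes: {B, C, D}.
C -> D breaks BCNF: {C}⁺ = {C, D}, so {C} is not a superkey.
Its right-hand attributes {D} are all prime, as are those of every other non-superkey FD — the relation is in 3NF.

3NF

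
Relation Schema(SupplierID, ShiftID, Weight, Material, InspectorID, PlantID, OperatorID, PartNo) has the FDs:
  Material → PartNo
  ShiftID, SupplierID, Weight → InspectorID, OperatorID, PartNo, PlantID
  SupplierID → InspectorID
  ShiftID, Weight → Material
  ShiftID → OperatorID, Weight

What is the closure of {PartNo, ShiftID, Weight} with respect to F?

Start with {PartNo, ShiftID, Weight}.
ShiftID, Weight → Material applies; add {Material} → now {Material, PartNo, ShiftID, Weight}.
ShiftID → OperatorID, Weight applies; add {OperatorID} → now {Material, OperatorID, PartNo, ShiftID, Weight}.
No further FD applies.

{Material, OperatorID, PartNo, ShiftID, Weight}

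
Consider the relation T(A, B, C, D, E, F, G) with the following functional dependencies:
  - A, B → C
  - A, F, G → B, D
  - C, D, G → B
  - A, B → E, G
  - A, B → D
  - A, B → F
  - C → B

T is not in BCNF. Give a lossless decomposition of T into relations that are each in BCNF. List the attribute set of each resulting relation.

Candidate keys of the original relation: {A, B}, {A, C}, {A, F, G}.
In {A, B, C, D, E, F, G}, {C, D, G} is not a superkey ({C, D, G}⁺ restricted to this set is {B, C, D, G}), so split on C, D, G → B into {B, C, D, G} and {A, C, D, E, F, G}.
In {B, C, D, G}, {C} is not a superkey ({C}⁺ restricted to this set is {B, C}), so split on C → B into {B, C} and {C, D, G}.
{B, C}: every determinant is a superkey — BCNF.
{C, D, G}: every determinant is a superkey — BCNF.
{A, C, D, E, F, G}: every determinant is a superkey — BCNF.

{A, C, D, E, F, G}; {B, C}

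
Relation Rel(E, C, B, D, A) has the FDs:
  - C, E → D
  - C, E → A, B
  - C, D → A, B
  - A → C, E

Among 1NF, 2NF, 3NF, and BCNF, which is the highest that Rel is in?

Candidate keys: {A}, {C, D}, {C, E}. Prime attributes: {A, C, D, E}.
The left-hand side of every FD is a superkey, so BCNF is satisfied.

BCNF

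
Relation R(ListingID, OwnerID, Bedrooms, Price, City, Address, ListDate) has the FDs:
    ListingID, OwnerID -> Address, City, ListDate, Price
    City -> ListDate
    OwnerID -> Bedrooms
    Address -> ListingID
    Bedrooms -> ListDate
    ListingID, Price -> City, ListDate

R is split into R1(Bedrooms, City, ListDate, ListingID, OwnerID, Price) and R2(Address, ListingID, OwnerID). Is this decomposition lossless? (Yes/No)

Yes

Common attributes: {ListingID, OwnerID}; their closure is {Address, Bedrooms, City, ListDate, ListingID, OwnerID, Price}.
Since R1 ⊆ {Address, Bedrooms, City, ListDate, ListingID, OwnerID, Price}, the intersection is a superkey of R1; the decomposition is lossless.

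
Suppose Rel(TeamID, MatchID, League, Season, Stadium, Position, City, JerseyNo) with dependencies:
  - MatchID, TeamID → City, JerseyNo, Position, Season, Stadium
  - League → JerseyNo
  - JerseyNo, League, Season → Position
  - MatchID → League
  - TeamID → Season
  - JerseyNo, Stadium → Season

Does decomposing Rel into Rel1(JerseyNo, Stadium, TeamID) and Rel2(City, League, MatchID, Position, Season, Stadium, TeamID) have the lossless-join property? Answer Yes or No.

Common attributes: {Stadium, TeamID}; their closure is {Season, Stadium, TeamID}.
Neither Rel1 nor Rel2 is contained in that closure, so the decomposition is lossy.

No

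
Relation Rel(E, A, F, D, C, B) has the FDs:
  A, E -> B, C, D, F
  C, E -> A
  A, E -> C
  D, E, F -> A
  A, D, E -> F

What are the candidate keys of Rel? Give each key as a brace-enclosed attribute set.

Attributes never on any right-hand side: {E} — every candidate key must contain it.
{A, E}⁺ = {A, B, C, D, E, F}, which is every attribute, so {A, E} is a candidate key.
{C, E}⁺ = {A, B, C, D, E, F}, which is every attribute, so {C, E} is a candidate key.
{D, E, F}⁺ = {A, B, C, D, E, F}, which is every attribute, so {D, E, F} is a candidate key.
These are minimal and exhaustive — every other superkey contains one of them.

{A, E}, {C, E}, {D, E, F}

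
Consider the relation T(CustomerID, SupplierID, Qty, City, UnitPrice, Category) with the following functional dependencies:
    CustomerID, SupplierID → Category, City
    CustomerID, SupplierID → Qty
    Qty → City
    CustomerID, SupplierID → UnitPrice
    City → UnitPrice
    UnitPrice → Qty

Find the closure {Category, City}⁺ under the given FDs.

{Category, City, Qty, UnitPrice}

Start with {Category, City}.
City → UnitPrice applies; add {UnitPrice} → now {Category, City, UnitPrice}.
UnitPrice → Qty applies; add {Qty} → now {Category, City, Qty, UnitPrice}.
No further FD applies.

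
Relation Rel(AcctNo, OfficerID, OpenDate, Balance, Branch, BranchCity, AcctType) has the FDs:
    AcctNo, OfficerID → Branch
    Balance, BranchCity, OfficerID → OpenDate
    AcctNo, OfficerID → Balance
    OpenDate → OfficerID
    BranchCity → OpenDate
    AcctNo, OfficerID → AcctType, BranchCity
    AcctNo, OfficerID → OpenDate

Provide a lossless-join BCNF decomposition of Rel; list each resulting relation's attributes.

{AcctNo, AcctType, Balance, Branch, BranchCity}; {BranchCity, OfficerID}; {BranchCity, OpenDate}; {OfficerID, OpenDate}

Candidate keys of the original relation: {AcctNo, BranchCity}, {AcctNo, OfficerID}, {AcctNo, OpenDate}.
In {AcctNo, AcctType, Balance, Branch, BranchCity, OfficerID, OpenDate}, {Balance, BranchCity, OfficerID} is not a superkey ({Balance, BranchCity, OfficerID}⁺ restricted to this set is {Balance, BranchCity, OfficerID, OpenDate}), so split on Balance, BranchCity, OfficerID → OpenDate into {Balance, BranchCity, OfficerID, OpenDate} and {AcctNo, AcctType, Balance, Branch, BranchCity, OfficerID}.
In {Balance, BranchCity, OfficerID, OpenDate}, {OpenDate} is not a superkey ({OpenDate}⁺ restricted to this set is {OfficerID, OpenDate}), so split on OpenDate → OfficerID into {OfficerID, OpenDate} and {Balance, BranchCity, OpenDate}.
{OfficerID, OpenDate} has no BCNF violation.
In {Balance, BranchCity, OpenDate}, {BranchCity} is not a superkey ({BranchCity}⁺ restricted to this set is {BranchCity, OpenDate}), so split on BranchCity → OpenDate into {BranchCity, OpenDate} and {Balance, BranchCity}.
{BranchCity, OpenDate} has no BCNF violation.
{Balance, BranchCity} has no BCNF violation.
In {AcctNo, AcctType, Balance, Branch, BranchCity, OfficerID}, {BranchCity} is not a superkey ({BranchCity}⁺ restricted to this set is {BranchCity, OfficerID}), so split on BranchCity → OfficerID into {BranchCity, OfficerID} and {AcctNo, AcctType, Balance, Branch, BranchCity}.
{BranchCity, OfficerID} has no BCNF violation.
{AcctNo, AcctType, Balance, Branch, BranchCity} has no BCNF violation.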